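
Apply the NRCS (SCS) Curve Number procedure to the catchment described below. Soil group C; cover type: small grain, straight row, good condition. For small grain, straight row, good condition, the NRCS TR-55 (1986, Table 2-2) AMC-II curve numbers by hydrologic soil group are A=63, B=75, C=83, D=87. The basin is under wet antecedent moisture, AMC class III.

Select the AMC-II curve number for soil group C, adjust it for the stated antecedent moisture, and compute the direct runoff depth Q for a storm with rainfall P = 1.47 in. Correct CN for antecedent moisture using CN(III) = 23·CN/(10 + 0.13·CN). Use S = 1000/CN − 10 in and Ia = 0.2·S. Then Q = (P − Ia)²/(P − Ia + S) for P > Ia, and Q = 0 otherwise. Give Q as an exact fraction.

NRCS table: small grain, straight row, good condition, soil group C → CN(II) = 83
CN(III) from CN(II)=83: (23·83)/(10 + 0.13·83) = 190900/2079 ≈ 91.823
Retention S: 1000/CN − 10 with CN=91.823 → S = 1700/1909 ≈ 0.891 in
Ia = 0.2·(1700/1909) = 340/1909 in ≈ 0.178 in
P − Ia = 1.470 − 0.178 = 246623/190900 ≈ 1.292 in (> 0, runoff occurs)
Q: (246623/190900)² ÷ (416623/190900) = 60822904129/79533330700 in (≈ 0.765 in)

Q = 60822904129/79533330700 in ≈ 0.765 in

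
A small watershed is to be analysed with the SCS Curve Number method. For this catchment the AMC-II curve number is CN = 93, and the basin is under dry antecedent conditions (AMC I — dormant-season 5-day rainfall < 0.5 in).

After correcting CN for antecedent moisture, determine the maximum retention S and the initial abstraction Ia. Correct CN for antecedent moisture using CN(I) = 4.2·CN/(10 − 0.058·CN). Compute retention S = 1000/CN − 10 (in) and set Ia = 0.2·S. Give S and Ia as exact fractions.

S = 500/279 in ≈ 1.792 in; Ia = 100/279 in ≈ 0.358 in

Dry (AMC I): CN(I) = 4.2·93/(10 − 0.058·93) = (1953/5)/(2303/500) = 27900/329 ≈ 84.802
S = 1000/(27900/329) − 10 = 500/279 in ≈ 1.792 in
Ia = 0.2S: 0.2·1.792 = 0.358 in (exactly 100/279)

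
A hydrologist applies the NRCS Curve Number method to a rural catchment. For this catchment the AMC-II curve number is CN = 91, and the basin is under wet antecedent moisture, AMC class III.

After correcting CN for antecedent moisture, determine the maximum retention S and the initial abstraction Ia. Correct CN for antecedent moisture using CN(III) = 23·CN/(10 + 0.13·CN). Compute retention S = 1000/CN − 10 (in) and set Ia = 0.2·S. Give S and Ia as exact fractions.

CN(III) from CN(II)=91: (23·91)/(10 + 0.13·91) = 209300/2183 ≈ 95.877
S = 1000/(209300/2183) − 10 = 900/2093 in ≈ 0.430 in
Ia = 0.2·(900/2093) = 180/2093 in ≈ 0.086 in

S = 900/2093 in ≈ 0.430 in; Ia = 180/2093 in ≈ 0.086 in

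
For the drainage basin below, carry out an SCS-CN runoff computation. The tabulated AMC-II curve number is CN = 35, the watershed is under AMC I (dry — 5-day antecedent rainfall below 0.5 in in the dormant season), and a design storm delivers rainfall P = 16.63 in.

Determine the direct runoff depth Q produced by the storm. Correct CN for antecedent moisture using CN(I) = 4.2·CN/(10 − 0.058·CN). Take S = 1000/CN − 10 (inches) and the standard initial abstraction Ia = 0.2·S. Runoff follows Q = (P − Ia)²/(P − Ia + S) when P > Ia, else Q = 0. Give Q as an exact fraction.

Q = 13101320521/11237576700 in ≈ 1.166 in

Dry (AMC I): CN(I) = 4.2·35/(10 − 0.058·35) = 147/(797/100) = 14700/797 ≈ 18.444
S = 1000/(14700/797) − 10 = 6500/147 in ≈ 44.218 in
Ia = 0.2S: 0.2·44.218 = 8.844 in (exactly 1300/147)
Excess rainfall: 16.630 − 8.844 = 7.786 in; P > Ia so Q > 0
Runoff Q = (P−Ia)²/(P−Ia+S) = (7.786)²/(7.786+44.218) = 13101320521/11237576700 ≈ 1.166 in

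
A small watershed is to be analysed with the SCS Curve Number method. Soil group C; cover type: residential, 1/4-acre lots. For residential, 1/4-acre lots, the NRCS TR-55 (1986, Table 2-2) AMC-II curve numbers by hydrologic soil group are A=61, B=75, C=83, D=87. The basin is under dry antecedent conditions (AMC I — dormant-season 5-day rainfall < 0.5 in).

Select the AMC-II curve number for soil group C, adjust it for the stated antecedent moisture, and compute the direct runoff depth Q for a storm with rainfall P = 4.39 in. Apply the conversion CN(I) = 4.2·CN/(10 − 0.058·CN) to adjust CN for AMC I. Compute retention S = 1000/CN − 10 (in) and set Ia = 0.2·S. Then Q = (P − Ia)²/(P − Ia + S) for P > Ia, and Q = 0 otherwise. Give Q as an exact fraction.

NRCS table: residential, 1/4-acre lots, soil group C → CN(II) = 83
Dry (AMC I): CN(I) = 4.2·83/(10 − 0.058·83) = (1743/5)/(2593/500) = 174300/2593 ≈ 67.219
S = 1000/(174300/2593) − 10 = 8500/1743 in ≈ 4.877 in
Initial abstraction Ia = S/5 = (8500/1743)/5 = 1700/1743 ≈ 0.975 in
Excess rainfall: 4.390 − 0.975 = 3.415 in; P > Ia so Q > 0
Q = (595177/174300)²/((595177/174300) + 8500/1743) = (354235661329/30380490000)/(1445177/174300) = 354235661329/251894351100 in ≈ 1.406 in

Q = 354235661329/251894351100 in ≈ 1.406 in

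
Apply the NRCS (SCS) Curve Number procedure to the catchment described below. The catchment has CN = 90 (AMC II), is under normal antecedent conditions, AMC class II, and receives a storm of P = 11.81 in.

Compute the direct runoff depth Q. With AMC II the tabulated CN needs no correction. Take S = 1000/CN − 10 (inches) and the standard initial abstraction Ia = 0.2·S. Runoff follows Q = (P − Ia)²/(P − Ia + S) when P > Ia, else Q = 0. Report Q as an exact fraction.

Q = 108764041/10286100 in ≈ 10.574 in

AMC II — tabulated CN = 90 applies directly.
Retention S: 1000/CN − 10 with CN=90.000 → S = 10/9 ≈ 1.111 in
Ia = 0.2S: 0.2·1.111 = 0.222 in (exactly 2/9)
Since P=11.810 > Ia=0.222: effective rainfall P−Ia = 10429/900 in
Runoff Q = (P−Ia)²/(P−Ia+S) = (11.588)²/(11.588+1.111) = 108764041/10286100 ≈ 10.574 in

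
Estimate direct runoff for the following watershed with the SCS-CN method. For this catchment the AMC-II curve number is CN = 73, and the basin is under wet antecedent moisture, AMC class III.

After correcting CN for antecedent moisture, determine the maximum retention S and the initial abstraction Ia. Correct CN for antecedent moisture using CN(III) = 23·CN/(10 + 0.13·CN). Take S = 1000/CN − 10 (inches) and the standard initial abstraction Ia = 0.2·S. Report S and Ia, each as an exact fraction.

CN(III) from CN(II)=73: (23·73)/(10 + 0.13·73) = 167900/1949 ≈ 86.147
Max retention: S = 1000/(167900/1949) − 10 = 2700/1679 in (≈ 1.608 in)
Ia = 0.2·(2700/1679) = 540/1679 in ≈ 0.322 in

S = 2700/1679 in ≈ 1.608 in; Ia = 540/1679 in ≈ 0.322 in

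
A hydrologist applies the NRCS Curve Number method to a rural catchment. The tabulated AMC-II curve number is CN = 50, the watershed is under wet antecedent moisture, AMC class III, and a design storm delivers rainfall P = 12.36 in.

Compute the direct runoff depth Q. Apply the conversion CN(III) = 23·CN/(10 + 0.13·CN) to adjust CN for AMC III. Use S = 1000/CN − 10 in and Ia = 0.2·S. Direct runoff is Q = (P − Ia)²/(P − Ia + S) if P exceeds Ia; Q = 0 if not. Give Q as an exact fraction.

Q = 43652449/5236525 in ≈ 8.336 in

CN(III) from CN(II)=50: (23·50)/(10 + 0.13·50) = 2300/33 ≈ 69.697
S = 1000/(2300/33) − 10 = 100/23 in ≈ 4.348 in
Ia = 0.2·(100/23) = 20/23 in ≈ 0.870 in
Excess rainfall: 12.360 − 0.870 = 11.490 in; P > Ia so Q > 0
Runoff Q = (P−Ia)²/(P−Ia+S) = (11.490)²/(11.490+4.348) = 43652449/5236525 ≈ 8.336 in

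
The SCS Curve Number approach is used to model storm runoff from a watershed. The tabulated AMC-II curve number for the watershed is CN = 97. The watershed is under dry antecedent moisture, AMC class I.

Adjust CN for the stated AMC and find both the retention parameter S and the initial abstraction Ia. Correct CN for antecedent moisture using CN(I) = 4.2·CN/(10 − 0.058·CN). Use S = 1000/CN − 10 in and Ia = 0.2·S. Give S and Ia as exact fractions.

S = 500/679 in ≈ 0.736 in; Ia = 100/679 in ≈ 0.147 in

CN(I) from CN(II)=97: (4.2·97)/(10 − 0.058·97) = 67900/729 ≈ 93.141
Retention S: 1000/CN − 10 with CN=93.141 → S = 500/679 ≈ 0.736 in
Ia = 0.2·(500/679) = 100/679 in ≈ 0.147 in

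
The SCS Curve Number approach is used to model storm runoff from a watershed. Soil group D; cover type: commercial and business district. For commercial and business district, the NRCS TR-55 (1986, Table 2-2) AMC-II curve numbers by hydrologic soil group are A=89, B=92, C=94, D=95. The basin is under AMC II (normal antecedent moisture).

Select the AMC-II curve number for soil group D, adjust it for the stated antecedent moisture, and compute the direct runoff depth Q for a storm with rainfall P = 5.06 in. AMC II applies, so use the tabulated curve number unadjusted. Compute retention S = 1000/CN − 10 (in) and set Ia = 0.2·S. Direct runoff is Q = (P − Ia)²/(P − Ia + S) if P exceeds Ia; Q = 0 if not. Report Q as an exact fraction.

Q = 22155849/4946650 in ≈ 4.479 in

NRCS table: commercial and business district, soil group D → CN(II) = 95
AMC II — tabulated CN = 95 applies directly.
Retention S: 1000/CN − 10 with CN=95.000 → S = 10/19 ≈ 0.526 in
Ia = 0.2·(10/19) = 2/19 in ≈ 0.105 in
Excess rainfall: 5.060 − 0.105 = 4.955 in; P > Ia so Q > 0
Runoff Q = (P−Ia)²/(P−Ia+S) = (4.955)²/(4.955+0.526) = 22155849/4946650 ≈ 4.479 in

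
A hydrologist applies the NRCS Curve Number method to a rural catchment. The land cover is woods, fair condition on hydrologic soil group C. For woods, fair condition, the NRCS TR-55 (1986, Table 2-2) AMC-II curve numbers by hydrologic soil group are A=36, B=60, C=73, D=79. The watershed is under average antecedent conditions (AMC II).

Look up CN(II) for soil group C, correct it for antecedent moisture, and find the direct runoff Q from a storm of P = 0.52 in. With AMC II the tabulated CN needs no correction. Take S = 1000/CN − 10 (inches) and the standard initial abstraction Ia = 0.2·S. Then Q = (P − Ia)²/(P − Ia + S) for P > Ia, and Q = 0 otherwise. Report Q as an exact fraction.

NRCS table: woods, fair condition, soil group C → CN(II) = 73
Average conditions: CN = 73 (no AMC adjustment).
Retention S: 1000/CN − 10 with CN=73.000 → S = 270/73 ≈ 3.699 in
Ia = 0.2·(270/73) = 54/73 in ≈ 0.740 in
P = 0.520 ≤ Ia = 0.740 in: entire storm abstracted, Q = 0.

Q = 0 in ≈ 0.000 in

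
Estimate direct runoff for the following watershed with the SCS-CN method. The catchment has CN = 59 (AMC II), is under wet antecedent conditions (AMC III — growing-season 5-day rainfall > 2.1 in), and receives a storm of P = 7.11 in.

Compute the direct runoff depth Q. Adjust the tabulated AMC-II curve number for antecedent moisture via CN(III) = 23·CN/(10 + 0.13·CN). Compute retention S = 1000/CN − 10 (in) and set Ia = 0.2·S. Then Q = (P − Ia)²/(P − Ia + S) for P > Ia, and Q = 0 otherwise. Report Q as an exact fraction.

Q = 779383511929/175436623900 in ≈ 4.443 in

CN(III) from CN(II)=59: (23·59)/(10 + 0.13·59) = 135700/1767 ≈ 76.797
S = 1000/(135700/1767) − 10 = 4100/1357 in ≈ 3.021 in
Initial abstraction Ia = S/5 = (4100/1357)/5 = 820/1357 ≈ 0.604 in
P − Ia = 7.110 − 0.604 = 882827/135700 ≈ 6.506 in (> 0, runoff occurs)
Q = (882827/135700)²/((882827/135700) + 4100/1357) = (779383511929/18414490000)/(1292827/135700) = 779383511929/175436623900 in ≈ 4.443 in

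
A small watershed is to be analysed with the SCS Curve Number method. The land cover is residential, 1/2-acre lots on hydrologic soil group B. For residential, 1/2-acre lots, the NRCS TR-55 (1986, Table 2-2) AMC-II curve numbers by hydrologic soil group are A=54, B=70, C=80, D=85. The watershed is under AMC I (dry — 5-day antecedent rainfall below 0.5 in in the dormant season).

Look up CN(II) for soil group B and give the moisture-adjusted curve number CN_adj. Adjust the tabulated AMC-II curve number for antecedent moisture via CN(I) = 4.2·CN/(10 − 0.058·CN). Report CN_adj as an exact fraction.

CN_adj = 4900/99 ≈ 49.495

NRCS table: residential, 1/2-acre lots, soil group B → CN(II) = 70
Adjust CN=70 to AMC I: 4.2·70/(10 − 0.058·70) → 294 ÷ (297/50) = 4900/99 ≈ 49.495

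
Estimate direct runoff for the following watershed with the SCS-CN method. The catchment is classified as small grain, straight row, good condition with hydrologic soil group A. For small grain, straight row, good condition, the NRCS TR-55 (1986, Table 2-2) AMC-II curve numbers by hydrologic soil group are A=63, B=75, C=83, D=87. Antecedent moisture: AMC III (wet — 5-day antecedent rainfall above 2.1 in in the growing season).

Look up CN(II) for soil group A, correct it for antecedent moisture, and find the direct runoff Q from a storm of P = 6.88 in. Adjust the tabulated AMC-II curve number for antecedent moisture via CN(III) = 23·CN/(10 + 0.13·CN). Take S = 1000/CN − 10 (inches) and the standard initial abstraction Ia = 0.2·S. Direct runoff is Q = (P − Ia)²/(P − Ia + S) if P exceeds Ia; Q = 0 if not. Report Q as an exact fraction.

Q = 13308852496/2927233575 in ≈ 4.547 in

NRCS table: small grain, straight row, good condition, soil group A → CN(II) = 63
CN(III) from CN(II)=63: (23·63)/(10 + 0.13·63) = 144900/1819 ≈ 79.659
Retention S: 1000/CN − 10 with CN=79.659 → S = 3700/1449 ≈ 2.553 in
Ia = 0.2S: 0.2·2.553 = 0.511 in (exactly 740/1449)
Excess rainfall: 6.880 − 0.511 = 6.369 in; P > Ia so Q > 0
Q: (230728/36225)² ÷ (323228/36225) = 13308852496/2927233575 in (≈ 4.547 in)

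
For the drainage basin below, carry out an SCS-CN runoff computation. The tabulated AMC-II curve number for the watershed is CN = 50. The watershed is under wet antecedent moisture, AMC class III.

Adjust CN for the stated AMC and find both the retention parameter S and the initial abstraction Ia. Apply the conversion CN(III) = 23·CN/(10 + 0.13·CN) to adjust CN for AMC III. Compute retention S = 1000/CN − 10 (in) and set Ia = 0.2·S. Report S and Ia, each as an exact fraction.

S = 100/23 in ≈ 4.348 in; Ia = 20/23 in ≈ 0.870 in

CN(III) from CN(II)=50: (23·50)/(10 + 0.13·50) = 2300/33 ≈ 69.697
Max retention: S = 1000/(2300/33) − 10 = 100/23 in (≈ 4.348 in)
Ia = 0.2S: 0.2·4.348 = 0.870 in (exactly 20/23)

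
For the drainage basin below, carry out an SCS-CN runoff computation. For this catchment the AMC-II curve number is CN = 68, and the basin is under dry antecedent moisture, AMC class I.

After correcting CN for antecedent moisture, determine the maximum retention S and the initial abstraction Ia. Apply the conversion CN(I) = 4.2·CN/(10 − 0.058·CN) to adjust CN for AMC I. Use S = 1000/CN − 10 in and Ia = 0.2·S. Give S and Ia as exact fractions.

Adjust CN=68 to AMC I: 4.2·68/(10 − 0.058·68) → (1428/5) ÷ (757/125) = 35700/757 ≈ 47.160
Retention S: 1000/CN − 10 with CN=47.160 → S = 4000/357 ≈ 11.204 in
Ia = 0.2·(4000/357) = 800/357 in ≈ 2.241 in

S = 4000/357 in ≈ 11.204 in; Ia = 800/357 in ≈ 2.241 in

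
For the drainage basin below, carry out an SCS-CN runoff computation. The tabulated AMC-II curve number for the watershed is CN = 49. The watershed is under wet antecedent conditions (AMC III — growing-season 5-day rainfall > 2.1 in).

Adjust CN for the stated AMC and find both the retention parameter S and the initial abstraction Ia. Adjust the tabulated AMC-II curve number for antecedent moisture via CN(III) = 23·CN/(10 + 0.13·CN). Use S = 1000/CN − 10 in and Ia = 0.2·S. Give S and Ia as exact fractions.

S = 5100/1127 in ≈ 4.525 in; Ia = 1020/1127 in ≈ 0.905 in

CN(III) from CN(II)=49: (23·49)/(10 + 0.13·49) = 112700/1637 ≈ 68.845
S = 1000/(112700/1637) − 10 = 5100/1127 in ≈ 4.525 in
Initial abstraction Ia = S/5 = (5100/1127)/5 = 1020/1127 ≈ 0.905 in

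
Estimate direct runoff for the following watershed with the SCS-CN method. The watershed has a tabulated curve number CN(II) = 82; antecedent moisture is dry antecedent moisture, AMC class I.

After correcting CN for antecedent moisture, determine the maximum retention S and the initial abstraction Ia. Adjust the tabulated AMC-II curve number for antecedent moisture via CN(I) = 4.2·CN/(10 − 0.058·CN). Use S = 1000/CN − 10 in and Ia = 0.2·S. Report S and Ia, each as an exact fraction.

Dry (AMC I): CN(I) = 4.2·82/(10 − 0.058·82) = (1722/5)/(1311/250) = 28700/437 ≈ 65.675
S = 1000/(28700/437) − 10 = 1500/287 in ≈ 5.226 in
Ia = 0.2·(1500/287) = 300/287 in ≈ 1.045 in

S = 1500/287 in ≈ 5.226 in; Ia = 300/287 in ≈ 1.045 in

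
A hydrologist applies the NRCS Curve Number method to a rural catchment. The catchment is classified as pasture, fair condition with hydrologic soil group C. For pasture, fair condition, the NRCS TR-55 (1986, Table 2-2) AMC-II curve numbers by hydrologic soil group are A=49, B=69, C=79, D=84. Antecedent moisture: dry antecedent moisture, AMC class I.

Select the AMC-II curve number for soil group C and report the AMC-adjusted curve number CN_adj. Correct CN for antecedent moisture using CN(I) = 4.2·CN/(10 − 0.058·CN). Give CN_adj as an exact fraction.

NRCS table: pasture, fair condition, soil group C → CN(II) = 79
Dry (AMC I): CN(I) = 4.2·79/(10 − 0.058·79) = (1659/5)/(2709/500) = 7900/129 ≈ 61.240

CN_adj = 7900/129 ≈ 61.240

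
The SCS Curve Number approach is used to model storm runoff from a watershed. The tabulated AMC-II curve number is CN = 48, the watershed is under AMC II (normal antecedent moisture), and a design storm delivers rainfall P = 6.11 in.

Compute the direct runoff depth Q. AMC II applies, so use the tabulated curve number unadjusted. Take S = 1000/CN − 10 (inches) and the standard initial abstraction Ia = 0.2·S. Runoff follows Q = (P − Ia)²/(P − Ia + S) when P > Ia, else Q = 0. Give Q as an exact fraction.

CN(II) = 48; AMC II needs no correction.
S = 1000/48 − 10 = 65/6 in ≈ 10.833 in
Ia = 0.2S: 0.2·10.833 = 2.167 in (exactly 13/6)
Excess rainfall: 6.110 − 2.167 = 3.943 in; P > Ia so Q > 0
Runoff Q = (P−Ia)²/(P−Ia+S) = (3.943)²/(3.943+10.833) = 107653/102300 ≈ 1.052 in

Q = 107653/102300 in ≈ 1.052 in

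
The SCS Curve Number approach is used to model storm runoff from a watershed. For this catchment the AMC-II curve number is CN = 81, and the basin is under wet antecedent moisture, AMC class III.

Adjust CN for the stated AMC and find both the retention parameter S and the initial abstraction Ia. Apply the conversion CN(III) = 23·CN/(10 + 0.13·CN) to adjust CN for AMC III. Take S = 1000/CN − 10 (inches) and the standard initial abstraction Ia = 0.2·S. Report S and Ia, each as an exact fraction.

Wet (AMC III): CN(III) = 23·81/(10 + 0.13·81) = 1863/(2053/100) = 186300/2053 ≈ 90.745
S = 1000/(186300/2053) − 10 = 1900/1863 in ≈ 1.020 in
Ia = 0.2·(1900/1863) = 380/1863 in ≈ 0.204 in

S = 1900/1863 in ≈ 1.020 in; Ia = 380/1863 in ≈ 0.204 in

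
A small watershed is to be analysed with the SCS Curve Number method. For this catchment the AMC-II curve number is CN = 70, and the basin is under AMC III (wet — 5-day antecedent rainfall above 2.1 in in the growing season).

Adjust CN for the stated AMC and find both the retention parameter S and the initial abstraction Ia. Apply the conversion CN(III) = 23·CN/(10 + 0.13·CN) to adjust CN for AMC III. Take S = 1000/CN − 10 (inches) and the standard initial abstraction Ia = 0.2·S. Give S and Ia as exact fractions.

Wet (AMC III): CN(III) = 23·70/(10 + 0.13·70) = 1610/(191/10) = 16100/191 ≈ 84.293
S = 1000/(16100/191) − 10 = 300/161 in ≈ 1.863 in
Ia = 0.2S: 0.2·1.863 = 0.373 in (exactly 60/161)

S = 300/161 in ≈ 1.863 in; Ia = 60/161 in ≈ 0.373 in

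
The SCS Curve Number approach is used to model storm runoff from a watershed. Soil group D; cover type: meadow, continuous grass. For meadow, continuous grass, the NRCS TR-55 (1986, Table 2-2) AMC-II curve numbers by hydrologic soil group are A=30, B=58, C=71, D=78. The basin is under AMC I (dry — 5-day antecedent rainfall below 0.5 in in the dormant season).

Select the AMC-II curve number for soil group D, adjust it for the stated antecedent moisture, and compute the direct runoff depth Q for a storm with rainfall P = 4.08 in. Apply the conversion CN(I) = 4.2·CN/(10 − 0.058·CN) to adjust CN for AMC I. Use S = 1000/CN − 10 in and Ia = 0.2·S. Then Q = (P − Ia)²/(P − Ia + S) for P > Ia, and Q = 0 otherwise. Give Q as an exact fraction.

NRCS table: meadow, continuous grass, soil group D → CN(II) = 78
Dry (AMC I): CN(I) = 4.2·78/(10 − 0.058·78) = (1638/5)/(1369/250) = 81900/1369 ≈ 59.825
S = 1000/(81900/1369) − 10 = 5500/819 in ≈ 6.716 in
Ia = 0.2·(5500/819) = 1100/819 in ≈ 1.343 in
Excess rainfall: 4.080 − 1.343 = 2.737 in; P > Ia so Q > 0
Q = (56038/20475)²/((56038/20475) + 5500/819) = (3140257444/419225625)/(193538/20475) = 1570128722/1981345275 in ≈ 0.792 in

Q = 1570128722/1981345275 in ≈ 0.792 in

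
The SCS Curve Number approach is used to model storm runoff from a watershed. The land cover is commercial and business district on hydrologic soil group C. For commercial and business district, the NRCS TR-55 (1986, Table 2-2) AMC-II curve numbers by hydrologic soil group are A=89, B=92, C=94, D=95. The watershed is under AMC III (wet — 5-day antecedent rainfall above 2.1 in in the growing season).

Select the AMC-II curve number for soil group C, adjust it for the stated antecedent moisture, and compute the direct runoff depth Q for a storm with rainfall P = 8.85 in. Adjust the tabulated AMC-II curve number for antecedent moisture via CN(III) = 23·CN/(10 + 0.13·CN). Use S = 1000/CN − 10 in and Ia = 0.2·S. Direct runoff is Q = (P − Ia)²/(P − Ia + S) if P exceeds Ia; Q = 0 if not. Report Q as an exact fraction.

NRCS table: commercial and business district, soil group C → CN(II) = 94
Wet (AMC III): CN(III) = 23·94/(10 + 0.13·94) = 2162/(1111/50) = 108100/1111 ≈ 97.300
S = 1000/(108100/1111) − 10 = 300/1081 in ≈ 0.278 in
Initial abstraction Ia = S/5 = (300/1081)/5 = 60/1081 ≈ 0.056 in
Excess rainfall: 8.850 − 0.056 = 8.794 in; P > Ia so Q > 0
Runoff Q = (P−Ia)²/(P−Ia+S) = (8.794)²/(8.794+0.278) = 4016897641/471164660 ≈ 8.525 in

Q = 4016897641/471164660 in ≈ 8.525 in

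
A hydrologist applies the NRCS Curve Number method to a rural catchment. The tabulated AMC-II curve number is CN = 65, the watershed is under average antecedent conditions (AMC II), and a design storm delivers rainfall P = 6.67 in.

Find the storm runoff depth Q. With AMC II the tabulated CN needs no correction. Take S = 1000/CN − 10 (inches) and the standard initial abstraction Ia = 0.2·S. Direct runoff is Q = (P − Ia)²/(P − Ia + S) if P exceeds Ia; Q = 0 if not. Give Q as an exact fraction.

Q = 52867441/18552300 in ≈ 2.850 in

Average conditions: CN = 65 (no AMC adjustment).
S = 1000/65 − 10 = 70/13 in ≈ 5.385 in
Ia = 0.2S: 0.2·5.385 = 1.077 in (exactly 14/13)
Since P=6.670 > Ia=1.077: effective rainfall P−Ia = 7271/1300 in
Runoff Q = (P−Ia)²/(P−Ia+S) = (5.593)²/(5.593+5.385) = 52867441/18552300 ≈ 2.850 in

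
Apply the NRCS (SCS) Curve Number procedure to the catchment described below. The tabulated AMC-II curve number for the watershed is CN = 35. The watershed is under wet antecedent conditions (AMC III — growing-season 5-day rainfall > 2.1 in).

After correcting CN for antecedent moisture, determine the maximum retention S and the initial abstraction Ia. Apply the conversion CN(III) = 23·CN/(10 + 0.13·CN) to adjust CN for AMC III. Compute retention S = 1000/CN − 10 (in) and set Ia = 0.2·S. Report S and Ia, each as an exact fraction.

Wet (AMC III): CN(III) = 23·35/(10 + 0.13·35) = 805/(291/20) = 16100/291 ≈ 55.326
S = 1000/(16100/291) − 10 = 1300/161 in ≈ 8.075 in
Ia = 0.2S: 0.2·8.075 = 1.615 in (exactly 260/161)

S = 1300/161 in ≈ 8.075 in; Ia = 260/161 in ≈ 1.615 in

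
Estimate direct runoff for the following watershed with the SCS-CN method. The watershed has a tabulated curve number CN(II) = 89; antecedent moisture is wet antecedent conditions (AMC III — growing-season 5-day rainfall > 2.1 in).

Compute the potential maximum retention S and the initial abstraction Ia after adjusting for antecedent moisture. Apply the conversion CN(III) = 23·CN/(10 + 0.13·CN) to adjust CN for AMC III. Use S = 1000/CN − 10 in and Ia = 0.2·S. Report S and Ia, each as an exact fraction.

S = 1100/2047 in ≈ 0.537 in; Ia = 220/2047 in ≈ 0.107 in

CN(III) from CN(II)=89: (23·89)/(10 + 0.13·89) = 204700/2157 ≈ 94.900
Max retention: S = 1000/(204700/2157) − 10 = 1100/2047 in (≈ 0.537 in)
Ia = 0.2·(1100/2047) = 220/2047 in ≈ 0.107 in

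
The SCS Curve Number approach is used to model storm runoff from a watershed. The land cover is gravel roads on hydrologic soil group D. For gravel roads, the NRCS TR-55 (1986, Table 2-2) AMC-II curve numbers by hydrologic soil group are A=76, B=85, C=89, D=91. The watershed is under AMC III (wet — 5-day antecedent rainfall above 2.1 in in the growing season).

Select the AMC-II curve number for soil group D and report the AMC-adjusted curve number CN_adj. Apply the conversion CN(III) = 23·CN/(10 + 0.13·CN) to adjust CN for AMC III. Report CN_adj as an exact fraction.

NRCS table: gravel roads, soil group D → CN(II) = 91
CN(III) from CN(II)=91: (23·91)/(10 + 0.13·91) = 209300/2183 ≈ 95.877

CN_adj = 209300/2183 ≈ 95.877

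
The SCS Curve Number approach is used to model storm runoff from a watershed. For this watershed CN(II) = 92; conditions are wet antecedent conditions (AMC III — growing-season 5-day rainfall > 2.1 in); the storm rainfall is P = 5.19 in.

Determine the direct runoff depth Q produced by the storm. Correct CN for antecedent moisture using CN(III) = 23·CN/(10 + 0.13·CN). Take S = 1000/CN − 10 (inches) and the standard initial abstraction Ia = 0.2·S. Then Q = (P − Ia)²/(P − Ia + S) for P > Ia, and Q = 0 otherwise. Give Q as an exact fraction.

Wet (AMC III): CN(III) = 23·92/(10 + 0.13·92) = 2116/(549/25) = 52900/549 ≈ 96.357
Max retention: S = 1000/(52900/549) − 10 = 200/529 in (≈ 0.378 in)
Ia = 0.2·(200/529) = 40/529 in ≈ 0.076 in
Since P=5.190 > Ia=0.076: effective rainfall P−Ia = 270551/52900 in
Runoff Q = (P−Ia)²/(P−Ia+S) = (5.114)²/(5.114+0.378) = 73197843601/15370147900 ≈ 4.762 in

Q = 73197843601/15370147900 in ≈ 4.762 in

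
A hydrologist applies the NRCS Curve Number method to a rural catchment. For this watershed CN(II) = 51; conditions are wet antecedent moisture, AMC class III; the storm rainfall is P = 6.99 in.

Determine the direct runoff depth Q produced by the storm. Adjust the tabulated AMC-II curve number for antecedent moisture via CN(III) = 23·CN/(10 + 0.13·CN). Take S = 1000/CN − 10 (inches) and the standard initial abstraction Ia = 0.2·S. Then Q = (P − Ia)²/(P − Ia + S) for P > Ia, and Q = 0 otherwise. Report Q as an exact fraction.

Q = 521178593329/142159037100 in ≈ 3.666 in

Wet (AMC III): CN(III) = 23·51/(10 + 0.13·51) = 1173/(1663/100) = 117300/1663 ≈ 70.535
S = 1000/(117300/1663) − 10 = 4900/1173 in ≈ 4.177 in
Ia = 0.2S: 0.2·4.177 = 0.835 in (exactly 980/1173)
Since P=6.990 > Ia=0.835: effective rainfall P−Ia = 721927/117300 in
Q: (721927/117300)² ÷ (1211927/117300) = 521178593329/142159037100 in (≈ 3.666 in)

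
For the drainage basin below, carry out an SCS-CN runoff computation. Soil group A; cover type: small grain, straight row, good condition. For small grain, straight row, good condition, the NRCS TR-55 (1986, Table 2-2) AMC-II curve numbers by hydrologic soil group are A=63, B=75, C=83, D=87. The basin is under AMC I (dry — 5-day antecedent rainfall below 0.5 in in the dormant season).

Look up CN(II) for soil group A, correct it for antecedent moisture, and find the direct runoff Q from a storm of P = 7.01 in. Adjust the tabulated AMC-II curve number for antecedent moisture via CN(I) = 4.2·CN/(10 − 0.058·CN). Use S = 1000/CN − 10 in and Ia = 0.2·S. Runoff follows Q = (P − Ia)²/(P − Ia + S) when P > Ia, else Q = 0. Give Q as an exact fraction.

Q = 310720400929/318502062900 in ≈ 0.976 in

NRCS table: small grain, straight row, good condition, soil group A → CN(II) = 63
Dry (AMC I): CN(I) = 4.2·63/(10 − 0.058·63) = (1323/5)/(3173/500) = 132300/3173 ≈ 41.696
Retention S: 1000/CN − 10 with CN=41.696 → S = 18500/1323 ≈ 13.983 in
Ia = 0.2·(18500/1323) = 3700/1323 in ≈ 2.797 in
Excess rainfall: 7.010 − 2.797 = 4.213 in; P > Ia so Q > 0
Q = (557423/132300)²/((557423/132300) + 18500/1323) = (310720400929/17503290000)/(2407423/132300) = 310720400929/318502062900 in ≈ 0.976 in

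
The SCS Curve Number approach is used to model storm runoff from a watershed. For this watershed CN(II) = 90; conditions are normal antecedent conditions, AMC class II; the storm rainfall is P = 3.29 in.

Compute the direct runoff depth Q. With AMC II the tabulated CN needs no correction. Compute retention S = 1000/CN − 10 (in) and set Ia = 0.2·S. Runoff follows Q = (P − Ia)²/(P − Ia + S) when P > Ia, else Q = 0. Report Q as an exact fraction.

Q = 7623121/3384900 in ≈ 2.252 in

CN(II) = 90; AMC II needs no correction.
S = 1000/90 − 10 = 10/9 in ≈ 1.111 in
Ia = 0.2S: 0.2·1.111 = 0.222 in (exactly 2/9)
Since P=3.290 > Ia=0.222: effective rainfall P−Ia = 2761/900 in
Q = (2761/900)²/((2761/900) + 10/9) = (7623121/810000)/(3761/900) = 7623121/3384900 in ≈ 2.252 in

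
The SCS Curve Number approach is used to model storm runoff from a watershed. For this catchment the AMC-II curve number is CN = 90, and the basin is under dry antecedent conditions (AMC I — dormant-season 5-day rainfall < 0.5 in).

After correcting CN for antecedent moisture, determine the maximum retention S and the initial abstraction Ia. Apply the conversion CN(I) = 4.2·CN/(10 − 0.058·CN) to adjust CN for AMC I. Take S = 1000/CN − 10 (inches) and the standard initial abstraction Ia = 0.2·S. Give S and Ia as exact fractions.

Dry (AMC I): CN(I) = 4.2·90/(10 − 0.058·90) = 378/(239/50) = 18900/239 ≈ 79.079
Retention S: 1000/CN − 10 with CN=79.079 → S = 500/189 ≈ 2.646 in
Ia = 0.2S: 0.2·2.646 = 0.529 in (exactly 100/189)

S = 500/189 in ≈ 2.646 in; Ia = 100/189 in ≈ 0.529 in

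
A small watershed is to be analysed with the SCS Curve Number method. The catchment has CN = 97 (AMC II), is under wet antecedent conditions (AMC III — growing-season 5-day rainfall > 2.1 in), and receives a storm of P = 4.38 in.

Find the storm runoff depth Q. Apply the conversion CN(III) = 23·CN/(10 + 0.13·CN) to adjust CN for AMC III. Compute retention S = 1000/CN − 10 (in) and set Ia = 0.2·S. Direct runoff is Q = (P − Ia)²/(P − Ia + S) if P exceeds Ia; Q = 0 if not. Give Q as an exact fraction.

Q = 26199630769/6204522550 in ≈ 4.223 in

Adjust CN=97 to AMC III: 23·97/(10 + 0.13·97) → 2231 ÷ (2261/100) = 223100/2261 ≈ 98.673
Retention S: 1000/CN − 10 with CN=98.673 → S = 300/2231 ≈ 0.134 in
Ia = 0.2·(300/2231) = 60/2231 in ≈ 0.027 in
Excess rainfall: 4.380 − 0.027 = 4.353 in; P > Ia so Q > 0
Q: (485589/111550)² ÷ (500589/111550) = 26199630769/6204522550 in (≈ 4.223 in)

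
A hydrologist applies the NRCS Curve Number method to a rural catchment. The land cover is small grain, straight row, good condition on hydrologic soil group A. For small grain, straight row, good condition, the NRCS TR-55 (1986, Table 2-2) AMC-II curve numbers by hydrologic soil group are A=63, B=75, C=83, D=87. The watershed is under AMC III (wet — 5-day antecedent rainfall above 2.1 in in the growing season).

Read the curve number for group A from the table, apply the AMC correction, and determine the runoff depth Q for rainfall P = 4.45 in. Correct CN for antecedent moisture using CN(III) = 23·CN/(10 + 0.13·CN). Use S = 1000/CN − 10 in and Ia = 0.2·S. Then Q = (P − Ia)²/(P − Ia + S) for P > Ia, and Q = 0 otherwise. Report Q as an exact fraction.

Q = 13032733921/5452905780 in ≈ 2.390 in

NRCS table: small grain, straight row, good condition, soil group A → CN(II) = 63
Wet (AMC III): CN(III) = 23·63/(10 + 0.13·63) = 1449/(1819/100) = 144900/1819 ≈ 79.659
Max retention: S = 1000/(144900/1819) − 10 = 3700/1449 in (≈ 2.553 in)
Ia = 0.2·(3700/1449) = 740/1449 in ≈ 0.511 in
Since P=4.450 > Ia=0.511: effective rainfall P−Ia = 114161/28980 in
Runoff Q = (P−Ia)²/(P−Ia+S) = (3.939)²/(3.939+2.553) = 13032733921/5452905780 ≈ 2.390 in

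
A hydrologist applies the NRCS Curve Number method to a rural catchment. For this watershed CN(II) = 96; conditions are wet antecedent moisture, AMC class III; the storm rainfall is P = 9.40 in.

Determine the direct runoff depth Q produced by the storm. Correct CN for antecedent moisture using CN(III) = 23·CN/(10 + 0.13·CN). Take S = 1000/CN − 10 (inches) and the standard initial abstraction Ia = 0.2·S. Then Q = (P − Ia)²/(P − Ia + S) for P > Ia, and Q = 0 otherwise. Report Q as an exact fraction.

Adjust CN=96 to AMC III: 23·96/(10 + 0.13·96) → 2208 ÷ (562/25) = 27600/281 ≈ 98.221
Retention S: 1000/CN − 10 with CN=98.221 → S = 25/138 ≈ 0.181 in
Initial abstraction Ia = S/5 = (25/138)/5 = 5/138 ≈ 0.036 in
P − Ia = 9.400 − 0.036 = 6461/690 ≈ 9.364 in (> 0, runoff occurs)
Runoff Q = (P−Ia)²/(P−Ia+S) = (9.364)²/(9.364+0.181) = 41744521/4544340 ≈ 9.186 in

Q = 41744521/4544340 in ≈ 9.186 in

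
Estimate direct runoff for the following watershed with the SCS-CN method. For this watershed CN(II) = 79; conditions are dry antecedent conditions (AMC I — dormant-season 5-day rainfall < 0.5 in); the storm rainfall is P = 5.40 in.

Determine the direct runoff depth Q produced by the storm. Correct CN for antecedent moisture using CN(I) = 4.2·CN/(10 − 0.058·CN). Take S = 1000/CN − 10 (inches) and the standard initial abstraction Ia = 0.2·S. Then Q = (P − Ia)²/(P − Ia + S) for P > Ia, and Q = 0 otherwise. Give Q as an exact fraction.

Q = 2666689/1632535 in ≈ 1.633 in

CN(I) from CN(II)=79: (4.2·79)/(10 − 0.058·79) = 7900/129 ≈ 61.240
Max retention: S = 1000/(7900/129) − 10 = 500/79 in (≈ 6.329 in)
Initial abstraction Ia = S/5 = (500/79)/5 = 100/79 ≈ 1.266 in
Excess rainfall: 5.400 − 1.266 = 4.134 in; P > Ia so Q > 0
Q: (1633/395)² ÷ (4133/395) = 2666689/1632535 in (≈ 1.633 in)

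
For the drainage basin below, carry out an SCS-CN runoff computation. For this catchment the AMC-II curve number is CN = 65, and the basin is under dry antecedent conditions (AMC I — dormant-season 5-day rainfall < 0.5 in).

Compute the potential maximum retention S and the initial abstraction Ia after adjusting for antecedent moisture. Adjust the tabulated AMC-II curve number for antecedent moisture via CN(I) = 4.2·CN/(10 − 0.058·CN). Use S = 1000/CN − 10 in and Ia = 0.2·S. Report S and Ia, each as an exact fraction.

S = 500/39 in ≈ 12.821 in; Ia = 100/39 in ≈ 2.564 in

CN(I) from CN(II)=65: (4.2·65)/(10 − 0.058·65) = 3900/89 ≈ 43.820
Retention S: 1000/CN − 10 with CN=43.820 → S = 500/39 ≈ 12.821 in
Initial abstraction Ia = S/5 = (500/39)/5 = 100/39 ≈ 2.564 in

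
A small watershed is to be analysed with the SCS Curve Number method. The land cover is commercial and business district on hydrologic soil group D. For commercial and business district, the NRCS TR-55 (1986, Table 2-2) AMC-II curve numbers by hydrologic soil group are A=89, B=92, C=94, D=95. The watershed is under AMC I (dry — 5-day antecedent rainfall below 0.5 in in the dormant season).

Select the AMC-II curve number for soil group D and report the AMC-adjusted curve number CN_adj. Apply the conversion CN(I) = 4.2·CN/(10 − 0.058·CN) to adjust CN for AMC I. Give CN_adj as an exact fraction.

NRCS table: commercial and business district, soil group D → CN(II) = 95
CN(I) from CN(II)=95: (4.2·95)/(10 − 0.058·95) = 39900/449 ≈ 88.864

CN_adj = 39900/449 ≈ 88.864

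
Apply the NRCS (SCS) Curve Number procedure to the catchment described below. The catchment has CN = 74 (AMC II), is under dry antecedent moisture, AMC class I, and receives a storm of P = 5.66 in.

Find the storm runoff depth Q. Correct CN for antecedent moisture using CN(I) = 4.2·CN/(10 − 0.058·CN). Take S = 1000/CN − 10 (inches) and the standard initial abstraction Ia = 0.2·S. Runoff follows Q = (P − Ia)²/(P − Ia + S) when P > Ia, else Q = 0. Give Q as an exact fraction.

Dry (AMC I): CN(I) = 4.2·74/(10 − 0.058·74) = (1554/5)/(1427/250) = 77700/1427 ≈ 54.450
Max retention: S = 1000/(77700/1427) − 10 = 6500/777 in (≈ 8.366 in)
Ia = 0.2·(6500/777) = 1300/777 in ≈ 1.673 in
P − Ia = 5.660 − 1.673 = 154891/38850 ≈ 3.987 in (> 0, runoff occurs)
Runoff Q = (P−Ia)²/(P−Ia+S) = (3.987)²/(3.987+8.366) = 23991221881/18643765350 ≈ 1.287 in

Q = 23991221881/18643765350 in ≈ 1.287 in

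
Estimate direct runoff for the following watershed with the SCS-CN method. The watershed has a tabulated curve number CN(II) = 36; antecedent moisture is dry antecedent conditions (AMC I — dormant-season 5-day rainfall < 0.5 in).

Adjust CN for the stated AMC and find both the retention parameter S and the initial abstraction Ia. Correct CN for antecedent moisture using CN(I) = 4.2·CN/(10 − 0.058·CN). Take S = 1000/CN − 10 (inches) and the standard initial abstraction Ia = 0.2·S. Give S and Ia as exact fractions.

CN(I) from CN(II)=36: (4.2·36)/(10 − 0.058·36) = 18900/989 ≈ 19.110
Retention S: 1000/CN − 10 with CN=19.110 → S = 8000/189 ≈ 42.328 in
Ia = 0.2·(8000/189) = 1600/189 in ≈ 8.466 in

S = 8000/189 in ≈ 42.328 in; Ia = 1600/189 in ≈ 8.466 in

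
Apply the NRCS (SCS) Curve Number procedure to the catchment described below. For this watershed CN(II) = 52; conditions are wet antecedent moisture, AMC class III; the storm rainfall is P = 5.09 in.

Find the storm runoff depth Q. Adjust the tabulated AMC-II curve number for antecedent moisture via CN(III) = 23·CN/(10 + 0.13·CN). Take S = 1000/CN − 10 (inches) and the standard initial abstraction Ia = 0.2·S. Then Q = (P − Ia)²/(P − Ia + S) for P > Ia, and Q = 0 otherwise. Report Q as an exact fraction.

Q = 16432932481/7420910900 in ≈ 2.214 in

CN(III) from CN(II)=52: (23·52)/(10 + 0.13·52) = 29900/419 ≈ 71.360
S = 1000/(29900/419) − 10 = 1200/299 in ≈ 4.013 in
Ia = 0.2S: 0.2·4.013 = 0.803 in (exactly 240/299)
P − Ia = 5.090 − 0.803 = 128191/29900 ≈ 4.287 in (> 0, runoff occurs)
Q = (128191/29900)²/((128191/29900) + 1200/299) = (16432932481/894010000)/(248191/29900) = 16432932481/7420910900 in ≈ 2.214 in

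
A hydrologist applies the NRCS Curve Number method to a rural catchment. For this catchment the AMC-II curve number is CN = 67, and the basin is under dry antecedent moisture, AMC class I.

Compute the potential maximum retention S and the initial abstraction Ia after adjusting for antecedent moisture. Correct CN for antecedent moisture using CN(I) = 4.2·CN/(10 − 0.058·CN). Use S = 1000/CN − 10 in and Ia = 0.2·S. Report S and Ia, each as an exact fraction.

S = 5500/469 in ≈ 11.727 in; Ia = 1100/469 in ≈ 2.345 in

CN(I) from CN(II)=67: (4.2·67)/(10 − 0.058·67) = 46900/1019 ≈ 46.026
S = 1000/(46900/1019) − 10 = 5500/469 in ≈ 11.727 in
Ia = 0.2·(5500/469) = 1100/469 in ≈ 2.345 in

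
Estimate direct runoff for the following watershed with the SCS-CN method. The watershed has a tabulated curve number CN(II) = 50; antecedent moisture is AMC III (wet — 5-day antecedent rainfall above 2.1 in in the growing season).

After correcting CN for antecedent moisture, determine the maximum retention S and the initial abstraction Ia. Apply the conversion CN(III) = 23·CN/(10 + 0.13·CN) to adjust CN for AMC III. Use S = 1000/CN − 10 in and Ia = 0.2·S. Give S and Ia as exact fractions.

Adjust CN=50 to AMC III: 23·50/(10 + 0.13·50) → 1150 ÷ (33/2) = 2300/33 ≈ 69.697
Max retention: S = 1000/(2300/33) − 10 = 100/23 in (≈ 4.348 in)
Ia = 0.2·(100/23) = 20/23 in ≈ 0.870 in

S = 100/23 in ≈ 4.348 in; Ia = 20/23 in ≈ 0.870 in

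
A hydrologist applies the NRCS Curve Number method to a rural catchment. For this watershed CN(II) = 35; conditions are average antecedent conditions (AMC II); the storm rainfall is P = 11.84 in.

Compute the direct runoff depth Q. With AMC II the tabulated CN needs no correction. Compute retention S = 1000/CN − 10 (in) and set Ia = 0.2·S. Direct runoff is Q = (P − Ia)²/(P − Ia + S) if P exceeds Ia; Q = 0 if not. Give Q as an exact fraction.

Average conditions: CN = 35 (no AMC adjustment).
Max retention: S = 1000/35 − 10 = 130/7 in (≈ 18.571 in)
Ia = 0.2S: 0.2·18.571 = 3.714 in (exactly 26/7)
P − Ia = 11.840 − 3.714 = 1422/175 ≈ 8.126 in (> 0, runoff occurs)
Q = (1422/175)²/((1422/175) + 130/7) = (2022084/30625)/(4672/175) = 505521/204400 in ≈ 2.473 in

Q = 505521/204400 in ≈ 2.473 in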